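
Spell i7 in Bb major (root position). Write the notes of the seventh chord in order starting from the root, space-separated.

Bb Db F Ab

The root, Bb, is scale degree 1 — the same note in Bb major and Bb minor; only the chord quality changes. Building the minor-seventh chord from the parallel minor on Bb: Bb–Db–F–Ab.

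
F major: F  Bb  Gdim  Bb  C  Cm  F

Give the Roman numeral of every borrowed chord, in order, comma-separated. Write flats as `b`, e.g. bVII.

F major has the diatonic set F, Gm, Am, Bb, C, Dm, Edim. Of the given chords, F, Bb and C are diatonic. Gdim (G–Bb–Db) doesn't fit — on degree 2 F major would have Gm (ii). Gdim is the degree-2 chord of F minor, so it is the borrowed ii°. But Cm (C–Eb–G) is foreign: the diatonic V on degree 5 is C, whereas Cm comes from F minor. It is labeled v.

ii°, v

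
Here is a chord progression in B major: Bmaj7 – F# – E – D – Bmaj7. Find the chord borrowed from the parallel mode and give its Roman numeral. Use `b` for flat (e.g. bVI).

bIII

The diatonic triads in B major are B, C#m, D#m, E, F#, G#m, A#dim. Of the given chords, Bmaj7, F# and E are diatonic. But D (D–F#–A) is foreign: the diatonic iii on degree 3 is D#m, whereas D comes from B minor. It is labeled bIII.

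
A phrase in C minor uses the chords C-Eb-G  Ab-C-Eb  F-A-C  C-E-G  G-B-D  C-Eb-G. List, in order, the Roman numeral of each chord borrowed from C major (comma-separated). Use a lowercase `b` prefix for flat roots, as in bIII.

IV, I

C minor has the diatonic set Cm, Ddim, Eb, Fm, G, Ab, Bb (with V from harmonic minor). Of the given chords, C–Eb–G = Cm, Ab–C–Eb = Ab and G–B–D = G are diatonic. But F–A–C is foreign: the diatonic iv on degree 4 is Fm, whereas F comes from C major. It is labeled IV. But C–E–G is foreign: the diatonic i on degree 1 is Cm, whereas C comes from C major. It is labeled I.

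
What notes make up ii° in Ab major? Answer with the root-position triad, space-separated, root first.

ii° is built on scale degree 2, which is Bb in both Ab major and its parallel. In Ab minor the chord on Bb is Bb–Db–Fb.

Bb Db Fb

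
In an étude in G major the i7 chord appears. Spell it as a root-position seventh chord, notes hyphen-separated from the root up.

G-Bb-D-F

i7 is built on scale degree 1, which is G in both G major and its parallel. Building the minor-seventh chord from the parallel minor on G: G–Bb–D–F.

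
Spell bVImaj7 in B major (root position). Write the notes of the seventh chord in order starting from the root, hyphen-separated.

G-B-D-F#

The root of bVImaj7 is the lowered 6th degree: G# becomes G. Stacking thirds in B minor on G gives G–B–D–F#.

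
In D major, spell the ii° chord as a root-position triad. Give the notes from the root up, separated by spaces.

E G Bb

The root, E, is scale degree 2 — the same note in D major and D minor; only the chord quality changes. Building the diminished chord from the parallel minor on E: E–G–Bb.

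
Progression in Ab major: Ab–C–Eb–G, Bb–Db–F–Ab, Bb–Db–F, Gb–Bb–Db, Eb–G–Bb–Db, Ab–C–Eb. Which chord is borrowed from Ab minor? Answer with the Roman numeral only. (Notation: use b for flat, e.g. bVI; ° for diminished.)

bVII

The diatonic triads in Ab major are Ab, Bbm, Cm, Db, Eb, Fm, Gdim. Of the given chords, Ab–C–Eb–G = Abmaj7, Bb–Db–F–Ab = Bbm7, Bb–Db–F = Bbm, Eb–G–Bb–Db = Eb7 and Ab–C–Eb = Ab are diatonic. Gb–Bb–Db is not: scale degree 7 in Ab major carries Gdim (vii°). In Ab minor the chord on that degree is Gb, so here it functions as bVII, borrowed from the parallel minor.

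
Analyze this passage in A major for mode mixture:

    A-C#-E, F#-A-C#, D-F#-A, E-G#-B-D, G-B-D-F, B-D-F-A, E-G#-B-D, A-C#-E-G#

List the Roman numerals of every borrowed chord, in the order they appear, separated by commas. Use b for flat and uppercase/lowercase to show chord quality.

A major has the diatonic set A, Bm, C#m, D, E, F#m, G#dim. A–C#–E = A, F#–A–C# = F#m, D–F#–A = D, E–G#–B–D = E7 and A–C#–E–G# = Amaj7 all belong to that set. G–B–D–F doesn't fit — on degree 7 A major would have G#dim (vii°). G7 is the degree-7 chord of A minor, so it is the borrowed bVII7. B–D–F–A doesn't fit — on degree 2 A major would have Bm (ii). Bm7b5 is the degree-2 chord of A minor, so it is the borrowed iiø7.

bVII7, iiø7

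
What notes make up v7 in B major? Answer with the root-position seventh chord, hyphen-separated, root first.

The root, F#, is scale degree 5 — the same note in B major and B minor; only the chord quality changes. Building the minor-seventh chord from the parallel minor on F#: F#–A–C#–E.

F#-A-C#-E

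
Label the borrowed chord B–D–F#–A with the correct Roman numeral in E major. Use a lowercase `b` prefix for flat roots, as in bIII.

B is scale degree 5 in E major. The diatonic chord on degree 5 would be B (V), but B–D–F#–A is the minor-seventh chord from E minor. As a borrowed chord it is labeled v7.

v7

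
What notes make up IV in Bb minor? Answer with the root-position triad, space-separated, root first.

Eb G Bb

IV is built on scale degree 4, which is Eb in both Bb minor and its parallel. Stacking thirds in Bb major on Eb gives Eb–G–Bb.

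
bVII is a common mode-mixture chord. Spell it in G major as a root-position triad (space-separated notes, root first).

bVII is built on the lowered scale degree 7. In G major degree 7 is F#; lowered it becomes F. Stacking thirds in G minor on F gives F–A–C.

F A C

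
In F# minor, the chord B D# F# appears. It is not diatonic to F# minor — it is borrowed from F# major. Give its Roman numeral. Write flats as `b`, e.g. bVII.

B is scale degree 4 in F# minor. B–D#–F# is a major chord — the form found in F# major, not the diatonic iv (Bm). Borrowed into F# minor it is written IV.

IV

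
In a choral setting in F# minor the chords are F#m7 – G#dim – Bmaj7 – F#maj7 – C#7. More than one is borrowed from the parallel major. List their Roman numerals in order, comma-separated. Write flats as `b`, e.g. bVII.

The diatonic triads in F# minor (with V from harmonic minor) are F#m, G#dim, A, Bm, C#, D, E. Of the given chords, F#m7, G#dim and C#7 are diatonic. Bmaj7 (B–D#–F#–A#) is not: scale degree 4 in F# minor carries Bm (iv). In F# major the chord on that degree is Bmaj7, so here it functions as IVmaj7, borrowed from the parallel major. F#maj7 (F#–A#–C#–E#) is not: scale degree 1 in F# minor carries F#m (i). In F# major the chord on that degree is F#maj7, so here it functions as Imaj7, borrowed from the parallel major.

IVmaj7, Imaj7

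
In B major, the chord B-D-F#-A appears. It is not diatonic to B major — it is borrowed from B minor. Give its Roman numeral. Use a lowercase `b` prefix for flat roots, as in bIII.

B is scale degree 1 in B major. The diatonic chord on degree 1 would be B (I), but B–D–F#–A is the minor-seventh chord from B minor. As a borrowed chord it is labeled i7.

i7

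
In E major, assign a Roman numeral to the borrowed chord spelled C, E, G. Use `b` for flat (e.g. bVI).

bVI

The root C is the lowered 6th scale degree — diatonically E major has C# there. C–E–G is a major chord — the form found in E minor, not the diatonic vi (C#m). Borrowed into E major it is written bVI.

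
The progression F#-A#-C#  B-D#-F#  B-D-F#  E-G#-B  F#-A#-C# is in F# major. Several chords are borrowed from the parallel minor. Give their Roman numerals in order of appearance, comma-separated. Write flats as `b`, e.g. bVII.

F# major has the diatonic set F#, G#m, A#m, B, C#, D#m, E#dim. F#–A#–C# = F# and B–D#–F# = B both belong to that set. B–D–F# doesn't fit — on degree 4 F# major would have B (IV). Bm is the degree-4 chord of F# minor, so it is the borrowed iv. E–G#–B doesn't fit — on degree 7 F# major would have E#dim (vii°). E is the degree-7 chord of F# minor, so it is the borrowed bVII.

iv, bVII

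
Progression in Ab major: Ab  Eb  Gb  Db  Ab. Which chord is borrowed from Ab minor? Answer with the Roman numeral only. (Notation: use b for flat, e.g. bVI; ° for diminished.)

In Ab major the diatonic chords are Ab, Bbm, Cm, Db, Eb, Fm, Gdim. Ab, Eb and Db all belong to that set. Gb (Gb–Bb–Db) doesn't fit — on degree 7 Ab major would have Gdim (vii°). Gb is the degree-7 chord of Ab minor, so it is the borrowed bVII.

bVII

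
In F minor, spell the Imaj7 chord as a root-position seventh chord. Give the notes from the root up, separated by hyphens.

F-A-C-E

Imaj7 is built on scale degree 1, which is F in both F minor and its parallel. In F major the chord on F is F–A–C–E.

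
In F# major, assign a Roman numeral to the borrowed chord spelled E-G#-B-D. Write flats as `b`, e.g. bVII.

E is the lowered form of scale degree 7 in F# major (the diatonic degree 7 is E#). The diatonic chord on degree 7 would be E#dim (vii°), but E–G#–B–D is the dominant-seventh chord from F# minor. As a borrowed chord it is labeled bVII7.

bVII7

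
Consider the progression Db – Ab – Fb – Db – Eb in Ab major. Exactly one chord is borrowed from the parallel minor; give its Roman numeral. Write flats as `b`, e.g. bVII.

In Ab major the diatonic chords are Ab, Bbm, Cm, Db, Eb, Fm, Gdim. Db, Ab and Eb all belong to that set. Fb (Fb–Ab–Cb) doesn't fit — on degree 6 Ab major would have Fm (vi). Fb is the degree-6 chord of Ab minor, so it is the borrowed bVI.

bVI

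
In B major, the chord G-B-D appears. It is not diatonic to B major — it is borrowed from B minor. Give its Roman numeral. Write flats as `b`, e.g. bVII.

bVI

In B major scale degree 6 is G#; G is its lowered form, from B minor. The diatonic chord on degree 6 would be G#m (vi), but G–B–D is the major chord from B minor. As a borrowed chord it is labeled bVI.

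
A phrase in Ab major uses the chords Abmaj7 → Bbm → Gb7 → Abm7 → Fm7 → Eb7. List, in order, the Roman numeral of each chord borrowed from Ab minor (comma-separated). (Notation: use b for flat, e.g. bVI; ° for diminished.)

bVII7, i7

The diatonic triads in Ab major are Ab, Bbm, Cm, Db, Eb, Fm, Gdim. Abmaj7, Bbm, Fm7 and Eb7 all belong to that set. But Gb7 (Gb–Bb–Db–Fb) is foreign: the diatonic vii° on degree 7 is Gdim, whereas Gb7 comes from Ab minor. It is labeled bVII7. Abm7 (Ab–Cb–Eb–Gb) is not: scale degree 1 in Ab major carries Ab (I). In Ab minor the chord on that degree is Abm7, so here it functions as i7, borrowed from the parallel minor.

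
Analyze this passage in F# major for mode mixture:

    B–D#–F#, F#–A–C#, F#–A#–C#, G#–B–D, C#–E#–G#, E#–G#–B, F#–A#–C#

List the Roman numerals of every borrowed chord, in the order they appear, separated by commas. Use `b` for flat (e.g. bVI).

In F# major the diatonic chords are F#, G#m, A#m, B, C#, D#m, E#dim. B–D#–F# = B, F#–A#–C# = F#, C#–E#–G# = C# and E#–G#–B = E#dim are all diatonic. F#–A–C# doesn't fit — on degree 1 F# major would have F# (I). F#m is the degree-1 chord of F# minor, so it is the borrowed i. G#–B–D is not: scale degree 2 in F# major carries G#m (ii). In F# minor the chord on that degree is G#dim, so here it functions as ii°, borrowed from the parallel minor.

i, ii°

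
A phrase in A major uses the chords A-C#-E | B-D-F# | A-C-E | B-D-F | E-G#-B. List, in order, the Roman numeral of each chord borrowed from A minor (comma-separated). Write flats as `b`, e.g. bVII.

i, ii°

In A major the diatonic chords are A, Bm, C#m, D, E, F#m, G#dim. Of the given chords, A–C#–E = A, B–D–F# = Bm and E–G#–B = E are diatonic. But A–C–E is foreign: the diatonic I on degree 1 is A, whereas Am comes from A minor. It is labeled i. B–D–F is not: scale degree 2 in A major carries Bm (ii). In A minor the chord on that degree is Bdim, so here it functions as ii°, borrowed from the parallel minor.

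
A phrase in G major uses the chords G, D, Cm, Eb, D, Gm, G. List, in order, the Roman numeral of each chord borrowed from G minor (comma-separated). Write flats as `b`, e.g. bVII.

iv, bVI, i

In G major the diatonic chords are G, Am, Bm, C, D, Em, F#dim. Of the given chords, G and D are diatonic. Cm (C–Eb–G) doesn't fit — on degree 4 G major would have C (IV). Cm is the degree-4 chord of G minor, so it is the borrowed iv. But Eb (Eb–G–Bb) is foreign: the diatonic vi on degree 6 is Em, whereas Eb comes from G minor. It is labeled bVI. But Gm (G–Bb–D) is foreign: the diatonic I on degree 1 is G, whereas Gm comes from G minor. It is labeled i.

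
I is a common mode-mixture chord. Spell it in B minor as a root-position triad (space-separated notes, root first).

B D# F#

The root, B, is scale degree 1 — the same note in B minor and B major; only the chord quality changes. In B major the chord on B is B–D#–F#.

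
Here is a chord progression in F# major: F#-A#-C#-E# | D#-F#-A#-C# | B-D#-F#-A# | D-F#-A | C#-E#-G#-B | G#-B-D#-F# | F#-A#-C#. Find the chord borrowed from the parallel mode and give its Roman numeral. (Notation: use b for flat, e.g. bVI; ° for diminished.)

bVI

The diatonic triads in F# major are F#, G#m, A#m, B, C#, D#m, E#dim. F#–A#–C#–E# = F#maj7, D#–F#–A#–C# = D#m7, B–D#–F#–A# = Bmaj7, C#–E#–G#–B = C#7, G#–B–D#–F# = G#m7 and F#–A#–C# = F# all belong to that set. D–F#–A doesn't fit — on degree 6 F# major would have D#m (vi). D is the degree-6 chord of F# minor, so it is the borrowed bVI.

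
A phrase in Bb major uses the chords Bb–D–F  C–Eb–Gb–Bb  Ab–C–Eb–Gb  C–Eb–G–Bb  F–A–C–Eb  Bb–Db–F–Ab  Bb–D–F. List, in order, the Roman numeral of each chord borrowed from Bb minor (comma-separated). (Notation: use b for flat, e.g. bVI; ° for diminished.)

iiø7, bVII7, i7

The diatonic triads in Bb major are Bb, Cm, Dm, Eb, F, Gm, Adim. Bb–D–F = Bb, C–Eb–G–Bb = Cm7 and F–A–C–Eb = F7 all belong to that set. C–Eb–Gb–Bb doesn't fit — on degree 2 Bb major would have Cm (ii). Cm7b5 is the degree-2 chord of Bb minor, so it is the borrowed iiø7. But Ab–C–Eb–Gb is foreign: the diatonic vii° on degree 7 is Adim, whereas Ab7 comes from Bb minor. It is labeled bVII7. Bb–Db–F–Ab is not: scale degree 1 in Bb major carries Bb (I). In Bb minor the chord on that degree is Bbm7, so here it functions as i7, borrowed from the parallel minor.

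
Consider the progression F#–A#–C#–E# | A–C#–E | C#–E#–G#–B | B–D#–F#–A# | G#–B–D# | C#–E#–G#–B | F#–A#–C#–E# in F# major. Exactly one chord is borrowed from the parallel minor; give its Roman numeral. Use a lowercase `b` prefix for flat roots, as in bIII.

bIII

F# major has the diatonic set F#, G#m, A#m, B, C#, D#m, E#dim. Of the given chords, F#–A#–C#–E# = F#maj7, C#–E#–G#–B = C#7, B–D#–F#–A# = Bmaj7 and G#–B–D# = G#m are diatonic. A–C#–E doesn't fit — on degree 3 F# major would have A#m (iii). A is the degree-3 chord of F# minor, so it is the borrowed bIII.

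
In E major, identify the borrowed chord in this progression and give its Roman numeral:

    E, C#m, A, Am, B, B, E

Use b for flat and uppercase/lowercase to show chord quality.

The diatonic triads in E major are E, F#m, G#m, A, B, C#m, D#dim. Of the given chords, E, C#m, A and B are diatonic. Am (A–C–E) is not: scale degree 4 in E major carries A (IV). In E minor the chord on that degree is Am, so here it functions as iv, borrowed from the parallel minor.

iv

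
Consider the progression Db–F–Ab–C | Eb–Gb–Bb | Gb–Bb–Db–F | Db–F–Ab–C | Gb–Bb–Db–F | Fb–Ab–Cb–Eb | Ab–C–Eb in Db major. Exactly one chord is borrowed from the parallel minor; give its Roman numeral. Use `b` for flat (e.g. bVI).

The diatonic triads in Db major are Db, Ebm, Fm, Gb, Ab, Bbm, Cdim. Db–F–Ab–C = Dbmaj7, Eb–Gb–Bb = Ebm, Gb–Bb–Db–F = Gbmaj7 and Ab–C–Eb = Ab all belong to that set. Fb–Ab–Cb–Eb is not: scale degree 3 in Db major carries Fm (iii). In Db minor the chord on that degree is Fbmaj7, so here it functions as bIIImaj7, borrowed from the parallel minor.

bIIImaj7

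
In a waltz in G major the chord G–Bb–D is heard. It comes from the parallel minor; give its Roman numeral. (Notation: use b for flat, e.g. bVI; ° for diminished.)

The root G is the diatonic 1st degree of G major; the borrowing shows in the chord quality. Diatonically G major has G (I) on that degree; G–Bb–D is instead the minor chord native to G minor, so it takes the label i.

i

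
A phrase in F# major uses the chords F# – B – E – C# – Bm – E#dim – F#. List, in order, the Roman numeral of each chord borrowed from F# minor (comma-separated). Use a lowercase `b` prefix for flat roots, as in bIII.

F# major has the diatonic set F#, G#m, A#m, B, C#, D#m, E#dim. F#, B, C# and E#dim are all diatonic. But E (E–G#–B) is foreign: the diatonic vii° on degree 7 is E#dim, whereas E comes from F# minor. It is labeled bVII. Bm (B–D–F#) is not: scale degree 4 in F# major carries B (IV). In F# minor the chord on that degree is Bm, so here it functions as iv, borrowed from the parallel minor.

bVII, iv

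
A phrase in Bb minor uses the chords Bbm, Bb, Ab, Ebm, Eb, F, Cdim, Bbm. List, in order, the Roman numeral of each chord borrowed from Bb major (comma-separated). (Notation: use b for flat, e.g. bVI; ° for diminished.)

I, IV

Bb minor has the diatonic set Bbm, Cdim, Db, Ebm, F, Gb, Ab (with V from harmonic minor). Of the given chords, Bbm, Ab, Ebm, F and Cdim are diatonic. Bb (Bb–D–F) is not: scale degree 1 in Bb minor carries Bbm (i). In Bb major the chord on that degree is Bb, so here it functions as I, borrowed from the parallel major. Eb (Eb–G–Bb) doesn't fit — on degree 4 Bb minor would have Ebm (iv). Eb is the degree-4 chord of Bb major, so it is the borrowed IV.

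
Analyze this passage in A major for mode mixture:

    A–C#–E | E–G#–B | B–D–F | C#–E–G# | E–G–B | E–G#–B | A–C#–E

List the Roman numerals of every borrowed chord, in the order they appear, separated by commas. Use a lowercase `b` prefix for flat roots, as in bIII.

ii°, v

In A major the diatonic chords are A, Bm, C#m, D, E, F#m, G#dim. A–C#–E = A, E–G#–B = E and C#–E–G# = C#m all belong to that set. But B–D–F is foreign: the diatonic ii on degree 2 is Bm, whereas Bdim comes from A minor. It is labeled ii°. E–G–B doesn't fit — on degree 5 A major would have E (V). Em is the degree-5 chord of A minor, so it is the borrowed v.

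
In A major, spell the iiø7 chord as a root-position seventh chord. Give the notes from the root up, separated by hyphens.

B-D-F-A

iiø7 is built on scale degree 2, which is B in both A major and its parallel. Building the half-diminished-seventh chord from the parallel minor on B: B–D–F–A.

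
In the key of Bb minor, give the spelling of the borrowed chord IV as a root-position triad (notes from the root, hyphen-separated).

IV is built on scale degree 4, which is Eb in both Bb minor and its parallel. In Bb major the chord on Eb is Eb–G–Bb.

Eb-G-Bb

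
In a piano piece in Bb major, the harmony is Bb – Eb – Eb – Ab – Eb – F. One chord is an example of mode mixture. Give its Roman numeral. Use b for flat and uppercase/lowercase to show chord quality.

In Bb major the diatonic chords are Bb, Cm, Dm, Eb, F, Gm, Adim. Of the given chords, Bb, Eb and F are diatonic. Ab (Ab–C–Eb) is not: scale degree 7 in Bb major carries Adim (vii°). In Bb minor the chord on that degree is Ab, so here it functions as bVII, borrowed from the parallel minor.

bVII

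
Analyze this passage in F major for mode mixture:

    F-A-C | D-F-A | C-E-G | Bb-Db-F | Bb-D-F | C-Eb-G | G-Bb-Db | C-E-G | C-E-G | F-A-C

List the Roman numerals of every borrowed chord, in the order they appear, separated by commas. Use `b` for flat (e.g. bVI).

In F major the diatonic chords are F, Gm, Am, Bb, C, Dm, Edim. F–A–C = F, D–F–A = Dm, C–E–G = C and Bb–D–F = Bb all belong to that set. But Bb–Db–F is foreign: the diatonic IV on degree 4 is Bb, whereas Bbm comes from F minor. It is labeled iv. But C–Eb–G is foreign: the diatonic V on degree 5 is C, whereas Cm comes from F minor. It is labeled v. G–Bb–Db doesn't fit — on degree 2 F major would have Gm (ii). Gdim is the degree-2 chord of F minor, so it is the borrowed ii°.

iv, v, ii°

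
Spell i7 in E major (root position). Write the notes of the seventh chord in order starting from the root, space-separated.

E G B D

The root, E, is scale degree 1 — the same note in E major and E minor; only the chord quality changes. Building the minor-seventh chord from the parallel minor on E: E–G–B–D.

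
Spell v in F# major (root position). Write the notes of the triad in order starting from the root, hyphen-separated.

v is built on scale degree 5, which is C# in both F# major and its parallel. In F# minor the chord on C# is C#–E–G#.

C#-E-G#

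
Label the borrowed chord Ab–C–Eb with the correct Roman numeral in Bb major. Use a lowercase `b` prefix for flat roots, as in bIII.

Ab is the lowered form of scale degree 7 in Bb major (the diatonic degree 7 is A). Diatonically Bb major has Adim (vii°) on that degree; Ab–C–Eb is instead the major chord native to Bb minor, so it takes the label bVII.

bVII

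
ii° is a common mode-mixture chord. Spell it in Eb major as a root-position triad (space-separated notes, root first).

ii° is built on scale degree 2, which is F in both Eb major and its parallel. Building the diminished chord from the parallel minor on F: F–Ab–Cb.

F Ab Cb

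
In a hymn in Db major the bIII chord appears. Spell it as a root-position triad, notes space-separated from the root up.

The root of bIII is the lowered 3rd degree: F becomes Fb. Building the major chord from the parallel minor on Fb: Fb–Ab–Cb.

Fb Ab Cb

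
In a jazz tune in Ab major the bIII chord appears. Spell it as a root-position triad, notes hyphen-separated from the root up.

Cb-Eb-Gb

The root of bIII is the lowered 3rd degree: C becomes Cb. Stacking thirds in Ab minor on Cb gives Cb–Eb–Gb.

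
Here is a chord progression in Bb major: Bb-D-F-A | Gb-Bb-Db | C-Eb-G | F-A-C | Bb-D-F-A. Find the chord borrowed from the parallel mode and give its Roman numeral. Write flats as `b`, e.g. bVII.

In Bb major the diatonic chords are Bb, Cm, Dm, Eb, F, Gm, Adim. Bb–D–F–A = Bbmaj7, C–Eb–G = Cm and F–A–C = F all belong to that set. But Gb–Bb–Db is foreign: the diatonic vi on degree 6 is Gm, whereas Gb comes from Bb minor. It is labeled bVI.

bVI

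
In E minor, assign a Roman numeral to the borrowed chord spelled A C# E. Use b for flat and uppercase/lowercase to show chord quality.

A is scale degree 4 in E minor. The diatonic chord on degree 4 would be Am (iv), but A–C#–E is the major chord from E major. As a borrowed chord it is labeled IV.

IV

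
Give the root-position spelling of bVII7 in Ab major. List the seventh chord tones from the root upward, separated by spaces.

Gb Bb Db Fb

Scale degree 7 in Ab major is G. bVII7 uses the lowered form, Gb, taken from Ab minor. In Ab minor the chord on Gb is Gb–Bb–Db–Fb.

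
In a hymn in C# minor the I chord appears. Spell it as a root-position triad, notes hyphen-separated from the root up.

I is built on scale degree 1, which is C# in both C# minor and its parallel. Building the major chord from the parallel major on C#: C#–E#–G#.

C#-E#-G#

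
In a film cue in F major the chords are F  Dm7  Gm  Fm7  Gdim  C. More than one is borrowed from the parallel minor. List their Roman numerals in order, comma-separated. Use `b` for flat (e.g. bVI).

i7, ii°

F major has the diatonic set F, Gm, Am, Bb, C, Dm, Edim. F, Dm7, Gm and C are all diatonic. Fm7 (F–Ab–C–Eb) is not: scale degree 1 in F major carries F (I). In F minor the chord on that degree is Fm7, so here it functions as i7, borrowed from the parallel minor. Gdim (G–Bb–Db) is not: scale degree 2 in F major carries Gm (ii). In F minor the chord on that degree is Gdim, so here it functions as ii°, borrowed from the parallel minor.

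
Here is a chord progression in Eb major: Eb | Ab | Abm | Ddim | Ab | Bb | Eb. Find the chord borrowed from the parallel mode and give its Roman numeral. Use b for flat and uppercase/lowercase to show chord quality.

In Eb major the diatonic chords are Eb, Fm, Gm, Ab, Bb, Cm, Ddim. Eb, Ab, Ddim and Bb all belong to that set. But Abm (Ab–Cb–Eb) is foreign: the diatonic IV on degree 4 is Ab, whereas Abm comes from Eb minor. It is labeled iv.

iv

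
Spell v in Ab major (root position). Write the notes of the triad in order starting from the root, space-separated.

Eb Gb Bb

v is built on scale degree 5, which is Eb in both Ab major and its parallel. In Ab minor the chord on Eb is Eb–Gb–Bb.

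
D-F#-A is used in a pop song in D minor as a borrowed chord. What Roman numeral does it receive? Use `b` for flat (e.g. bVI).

D is scale degree 1 in D minor. D–F#–A is a major chord — the form found in D major, not the diatonic i (Dm). Borrowed into D minor it is written I.

I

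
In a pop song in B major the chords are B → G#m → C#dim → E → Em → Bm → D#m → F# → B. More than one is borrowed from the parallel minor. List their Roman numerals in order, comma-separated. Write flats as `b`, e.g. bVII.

The diatonic triads in B major are B, C#m, D#m, E, F#, G#m, A#dim. Of the given chords, B, G#m, E, D#m and F# are diatonic. But C#dim (C#–E–G) is foreign: the diatonic ii on degree 2 is C#m, whereas C#dim comes from B minor. It is labeled ii°. Em (E–G–B) is not: scale degree 4 in B major carries E (IV). In B minor the chord on that degree is Em, so here it functions as iv, borrowed from the parallel minor. But Bm (B–D–F#) is foreign: the diatonic I on degree 1 is B, whereas Bm comes from B minor. It is labeled i.

ii°, iv, i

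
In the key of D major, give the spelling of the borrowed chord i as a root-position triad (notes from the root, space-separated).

i is built on scale degree 1, which is D in both D major and its parallel. Building the minor chord from the parallel minor on D: D–F–A.

D F A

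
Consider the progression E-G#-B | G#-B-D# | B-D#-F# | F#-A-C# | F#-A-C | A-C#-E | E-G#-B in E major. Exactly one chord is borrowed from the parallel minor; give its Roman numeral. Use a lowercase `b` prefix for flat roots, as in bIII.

The diatonic triads in E major are E, F#m, G#m, A, B, C#m, D#dim. E–G#–B = E, G#–B–D# = G#m, B–D#–F# = B, F#–A–C# = F#m and A–C#–E = A are all diatonic. But F#–A–C is foreign: the diatonic ii on degree 2 is F#m, whereas F#dim comes from E minor. It is labeled ii°.

ii°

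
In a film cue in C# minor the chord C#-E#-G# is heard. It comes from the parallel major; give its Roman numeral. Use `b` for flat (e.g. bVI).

I

C# is scale degree 1 in C# minor. C#–E#–G# is a major chord — the form found in C# major, not the diatonic i (C#m). Borrowed into C# minor it is written I.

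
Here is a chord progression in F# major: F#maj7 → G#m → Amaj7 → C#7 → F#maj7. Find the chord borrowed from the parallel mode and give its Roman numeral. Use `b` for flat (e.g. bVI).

In F# major the diatonic chords are F#, G#m, A#m, B, C#, D#m, E#dim. Of the given chords, F#maj7, G#m and C#7 are diatonic. But Amaj7 (A–C#–E–G#) is foreign: the diatonic iii on degree 3 is A#m, whereas Amaj7 comes from F# minor. It is labeled bIIImaj7.

bIIImaj7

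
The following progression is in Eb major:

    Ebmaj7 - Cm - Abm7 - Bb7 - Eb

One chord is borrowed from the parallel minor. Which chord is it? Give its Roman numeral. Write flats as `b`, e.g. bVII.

The diatonic triads in Eb major are Eb, Fm, Gm, Ab, Bb, Cm, Ddim. Ebmaj7, Cm, Bb7 and Eb all belong to that set. Abm7 (Ab–Cb–Eb–Gb) is not: scale degree 4 in Eb major carries Ab (IV). In Eb minor the chord on that degree is Abm7, so here it functions as iv7, borrowed from the parallel minor.

iv7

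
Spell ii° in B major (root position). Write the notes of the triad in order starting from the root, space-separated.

ii° is built on scale degree 2, which is C# in both B major and its parallel. In B minor the chord on C# is C#–E–G.

C# E G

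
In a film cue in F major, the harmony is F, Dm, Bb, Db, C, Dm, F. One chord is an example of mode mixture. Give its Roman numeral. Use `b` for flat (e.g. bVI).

F major has the diatonic set F, Gm, Am, Bb, C, Dm, Edim. F, Dm, Bb and C are all diatonic. Db (Db–F–Ab) is not: scale degree 6 in F major carries Dm (vi). In F minor the chord on that degree is Db, so here it functions as bVI, borrowed from the parallel minor.

bVI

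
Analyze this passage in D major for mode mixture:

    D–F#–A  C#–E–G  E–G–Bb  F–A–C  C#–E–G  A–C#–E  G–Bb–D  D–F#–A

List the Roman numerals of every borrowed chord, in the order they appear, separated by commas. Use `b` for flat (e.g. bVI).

D major has the diatonic set D, Em, F#m, G, A, Bm, C#dim. D–F#–A = D, C#–E–G = C#dim and A–C#–E = A are all diatonic. E–G–Bb is not: scale degree 2 in D major carries Em (ii). In D minor the chord on that degree is Edim, so here it functions as ii°, borrowed from the parallel minor. But F–A–C is foreign: the diatonic iii on degree 3 is F#m, whereas F comes from D minor. It is labeled bIII. G–Bb–D doesn't fit — on degree 4 D major would have G (IV). Gm is the degree-4 chord of D minor, so it is the borrowed iv.

ii°, bIII, iv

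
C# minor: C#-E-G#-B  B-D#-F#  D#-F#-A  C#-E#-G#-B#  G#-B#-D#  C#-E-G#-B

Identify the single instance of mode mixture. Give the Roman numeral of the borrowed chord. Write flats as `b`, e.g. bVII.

C# minor has the diatonic set C#m, D#dim, E, F#m, G#, A, B (with V from harmonic minor). C#–E–G#–B = C#m7, B–D#–F# = B, D#–F#–A = D#dim and G#–B#–D# = G# are all diatonic. C#–E#–G#–B# doesn't fit — on degree 1 C# minor would have C#m (i). C#maj7 is the degree-1 chord of C# major, so it is the borrowed Imaj7.

Imaj7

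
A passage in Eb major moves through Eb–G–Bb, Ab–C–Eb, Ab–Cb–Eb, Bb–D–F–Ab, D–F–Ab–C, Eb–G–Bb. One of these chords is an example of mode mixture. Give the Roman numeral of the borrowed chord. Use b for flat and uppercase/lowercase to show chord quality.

The diatonic triads in Eb major are Eb, Fm, Gm, Ab, Bb, Cm, Ddim. Of the given chords, Eb–G–Bb = Eb, Ab–C–Eb = Ab, Bb–D–F–Ab = Bb7 and D–F–Ab–C = Dm7b5 are diatonic. Ab–Cb–Eb is not: scale degree 4 in Eb major carries Ab (IV). In Eb minor the chord on that degree is Abm, so here it functions as iv, borrowed from the parallel minor.

iv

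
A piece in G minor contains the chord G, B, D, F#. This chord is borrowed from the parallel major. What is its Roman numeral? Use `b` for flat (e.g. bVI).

Imaj7

G is scale degree 1 in G minor. G–B–D–F# is a major-seventh chord — the form found in G major, not the diatonic i (Gm). Borrowed into G minor it is written Imaj7.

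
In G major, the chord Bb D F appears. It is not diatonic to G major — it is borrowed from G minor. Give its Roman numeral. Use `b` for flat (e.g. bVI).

bIII

The root Bb is the lowered 3rd scale degree — diatonically G major has B there. Bb–D–F is a major chord — the form found in G minor, not the diatonic iii (Bm). Borrowed into G major it is written bIII.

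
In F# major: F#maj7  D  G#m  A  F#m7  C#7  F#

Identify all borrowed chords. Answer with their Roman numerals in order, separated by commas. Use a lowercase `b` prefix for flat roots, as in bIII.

bVI, bIII, i7

F# major has the diatonic set F#, G#m, A#m, B, C#, D#m, E#dim. F#maj7, G#m, C#7 and F# are all diatonic. But D (D–F#–A) is foreign: the diatonic vi on degree 6 is D#m, whereas D comes from F# minor. It is labeled bVI. But A (A–C#–E) is foreign: the diatonic iii on degree 3 is A#m, whereas A comes from F# minor. It is labeled bIII. F#m7 (F#–A–C#–E) is not: scale degree 1 in F# major carries F# (I). In F# minor the chord on that degree is F#m7, so here it functions as i7, borrowed from the parallel minor.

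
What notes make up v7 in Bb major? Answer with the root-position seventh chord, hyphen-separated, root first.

The root, F, is scale degree 5 — the same note in Bb major and Bb minor; only the chord quality changes. Building the minor-seventh chord from the parallel minor on F: F–Ab–C–Eb.

F-Ab-C-Eb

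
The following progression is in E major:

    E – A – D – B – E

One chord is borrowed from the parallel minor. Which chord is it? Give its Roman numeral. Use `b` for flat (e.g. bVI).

bVII

The diatonic triads in E major are E, F#m, G#m, A, B, C#m, D#dim. E, A and B are all diatonic. D (D–F#–A) is not: scale degree 7 in E major carries D#dim (vii°). In E minor the chord on that degree is D, so here it functions as bVII, borrowed from the parallel minor.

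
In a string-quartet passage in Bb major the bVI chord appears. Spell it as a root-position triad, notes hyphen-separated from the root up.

bVI is built on the lowered scale degree 6. In Bb major degree 6 is G; lowered it becomes Gb. Stacking thirds in Bb minor on Gb gives Gb–Bb–Db.

Gb-Bb-Db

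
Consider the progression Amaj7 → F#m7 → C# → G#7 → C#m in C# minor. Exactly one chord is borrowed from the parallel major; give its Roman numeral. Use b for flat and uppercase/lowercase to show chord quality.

I

The diatonic triads in C# minor (with V from harmonic minor) are C#m, D#dim, E, F#m, G#, A, B. Amaj7, F#m7, G#7 and C#m all belong to that set. But C# (C#–E#–G#) is foreign: the diatonic i on degree 1 is C#m, whereas C# comes from C# major. It is labeled I.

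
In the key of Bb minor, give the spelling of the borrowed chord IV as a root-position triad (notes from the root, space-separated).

The root, Eb, is scale degree 4 — the same note in Bb minor and Bb major; only the chord quality changes. Stacking thirds in Bb major on Eb gives Eb–G–Bb.

Eb G Bb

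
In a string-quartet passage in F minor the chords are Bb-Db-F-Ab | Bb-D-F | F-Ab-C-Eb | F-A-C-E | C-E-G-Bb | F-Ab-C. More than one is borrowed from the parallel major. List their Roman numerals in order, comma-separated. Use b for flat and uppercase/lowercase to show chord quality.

F minor has the diatonic set Fm, Gdim, Ab, Bbm, C, Db, Eb (with V from harmonic minor). Bb–Db–F–Ab = Bbm7, F–Ab–C–Eb = Fm7, C–E–G–Bb = C7 and F–Ab–C = Fm all belong to that set. Bb–D–F doesn't fit — on degree 4 F minor would have Bbm (iv). Bb is the degree-4 chord of F major, so it is the borrowed IV. F–A–C–E doesn't fit — on degree 1 F minor would have Fm (i). Fmaj7 is the degree-1 chord of F major, so it is the borrowed Imaj7.

IV, Imaj7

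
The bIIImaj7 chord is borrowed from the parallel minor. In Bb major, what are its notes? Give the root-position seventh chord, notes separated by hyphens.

The root of bIIImaj7 is the lowered 3rd degree: D becomes Db. Building the major-seventh chord from the parallel minor on Db: Db–F–Ab–C.

Db-F-Ab-C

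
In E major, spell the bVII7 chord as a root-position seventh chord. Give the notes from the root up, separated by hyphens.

bVII7 is built on the lowered scale degree 7. In E major degree 7 is D#; lowered it becomes D. Stacking thirds in E minor on D gives D–F#–A–C.

D-F#-A-C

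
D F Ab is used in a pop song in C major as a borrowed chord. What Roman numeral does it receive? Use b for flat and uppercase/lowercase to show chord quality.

ii°

The root D is the diatonic 2nd degree of C major; the borrowing shows in the chord quality. D–F–Ab is a diminished chord — the form found in C minor, not the diatonic ii (Dm). Borrowed into C major it is written ii°.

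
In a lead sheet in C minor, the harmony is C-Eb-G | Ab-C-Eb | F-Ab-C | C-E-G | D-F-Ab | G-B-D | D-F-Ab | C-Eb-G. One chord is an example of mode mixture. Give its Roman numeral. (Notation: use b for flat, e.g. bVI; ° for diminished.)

I

In C minor (with V from harmonic minor) the diatonic chords are Cm, Ddim, Eb, Fm, G, Ab, Bb. C–Eb–G = Cm, Ab–C–Eb = Ab, F–Ab–C = Fm, D–F–Ab = Ddim and G–B–D = G are all diatonic. C–E–G doesn't fit — on degree 1 C minor would have Cm (i). C is the degree-1 chord of C major, so it is the borrowed I.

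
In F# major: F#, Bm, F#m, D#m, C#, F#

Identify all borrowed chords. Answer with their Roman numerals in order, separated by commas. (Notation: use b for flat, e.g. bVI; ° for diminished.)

iv, i

F# major has the diatonic set F#, G#m, A#m, B, C#, D#m, E#dim. F#, D#m and C# are all diatonic. Bm (B–D–F#) is not: scale degree 4 in F# major carries B (IV). In F# minor the chord on that degree is Bm, so here it functions as iv, borrowed from the parallel minor. But F#m (F#–A–C#) is foreign: the diatonic I on degree 1 is F#, whereas F#m comes from F# minor. It is labeled i.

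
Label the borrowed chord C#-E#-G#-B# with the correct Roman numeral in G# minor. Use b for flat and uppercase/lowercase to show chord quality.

IVmaj7

C# is scale degree 4 in G# minor. C#–E#–G#–B# is a major-seventh chord — the form found in G# major, not the diatonic iv (C#m). Borrowed into G# minor it is written IVmaj7.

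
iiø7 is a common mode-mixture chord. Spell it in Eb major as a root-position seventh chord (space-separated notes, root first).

The root, F, is scale degree 2 — the same note in Eb major and Eb minor; only the chord quality changes. Stacking thirds in Eb minor on F gives F–Ab–Cb–Eb.

F Ab Cb Eb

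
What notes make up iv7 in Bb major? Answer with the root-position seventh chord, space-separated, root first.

Eb Gb Bb Db

The root, Eb, is scale degree 4 — the same note in Bb major and Bb minor; only the chord quality changes. Stacking thirds in Bb minor on Eb gives Eb–Gb–Bb–Db.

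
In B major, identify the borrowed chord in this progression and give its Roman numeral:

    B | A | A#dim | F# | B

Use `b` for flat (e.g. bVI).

bVII

The diatonic triads in B major are B, C#m, D#m, E, F#, G#m, A#dim. Of the given chords, B, A#dim and F# are diatonic. A (A–C#–E) doesn't fit — on degree 7 B major would have A#dim (vii°). A is the degree-7 chord of B minor, so it is the borrowed bVII.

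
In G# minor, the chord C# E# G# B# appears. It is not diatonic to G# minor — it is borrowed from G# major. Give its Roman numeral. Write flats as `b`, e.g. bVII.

IVmaj7

The root C# is the diatonic 4th degree of G# minor; the borrowing shows in the chord quality. C#–E#–G#–B# is a major-seventh chord — the form found in G# major, not the diatonic iv (C#m). Borrowed into G# minor it is written IVmaj7.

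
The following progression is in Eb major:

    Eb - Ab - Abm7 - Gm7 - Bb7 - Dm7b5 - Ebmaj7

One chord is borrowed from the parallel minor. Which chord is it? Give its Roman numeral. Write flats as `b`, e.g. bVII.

iv7

In Eb major the diatonic chords are Eb, Fm, Gm, Ab, Bb, Cm, Ddim. Eb, Ab, Gm7, Bb7, Dm7b5 and Ebmaj7 all belong to that set. But Abm7 (Ab–Cb–Eb–Gb) is foreign: the diatonic IV on degree 4 is Ab, whereas Abm7 comes from Eb minor. It is labeled iv7.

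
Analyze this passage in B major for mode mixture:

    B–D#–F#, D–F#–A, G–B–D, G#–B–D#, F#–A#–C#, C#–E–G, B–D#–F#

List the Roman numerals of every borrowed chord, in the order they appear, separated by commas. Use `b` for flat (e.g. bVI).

B major has the diatonic set B, C#m, D#m, E, F#, G#m, A#dim. Of the given chords, B–D#–F# = B, G#–B–D# = G#m and F#–A#–C# = F# are diatonic. D–F#–A is not: scale degree 3 in B major carries D#m (iii). In B minor the chord on that degree is D, so here it functions as bIII, borrowed from the parallel minor. But G–B–D is foreign: the diatonic vi on degree 6 is G#m, whereas G comes from B minor. It is labeled bVI. But C#–E–G is foreign: the diatonic ii on degree 2 is C#m, whereas C#dim comes from B minor. It is labeled ii°.

bIII, bVI, ii°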